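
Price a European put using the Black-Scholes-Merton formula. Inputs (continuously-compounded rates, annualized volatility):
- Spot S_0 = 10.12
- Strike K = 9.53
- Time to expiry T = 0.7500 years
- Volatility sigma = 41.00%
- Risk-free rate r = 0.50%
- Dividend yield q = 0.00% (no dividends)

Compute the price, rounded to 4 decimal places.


d1 = (ln(S/K) + (r - q + 0.5*sigma^2) * T) / (sigma * sqrt(T)) = 0.35727124
d2 = d1 - sigma * sqrt(T) = 0.00220082
exp(-rT) = 0.99625702; exp(-qT) = 1.00000000
P = K * exp(-rT) * N(-d2) - S_0 * exp(-qT) * N(-d1)
N(-d1) = 0.36044438; N(-d2) = 0.49912200
P = 9.5300 * 0.99625702 * 0.49912200 - 10.1200 * 1.00000000 * 0.36044438 = 1.0911

Answer: Price = 1.0911


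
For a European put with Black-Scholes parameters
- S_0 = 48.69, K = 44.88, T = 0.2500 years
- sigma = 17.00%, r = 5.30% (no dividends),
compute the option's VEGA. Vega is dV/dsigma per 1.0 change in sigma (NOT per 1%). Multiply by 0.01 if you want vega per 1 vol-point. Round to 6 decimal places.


d1 = 1.1569871645; d2 = 1.0719871645
phi(d1) = 0.2042831653; exp(-qT) = 1.0000000000; exp(-rT) = 0.9868373948
Vega = S * exp(-qT) * phi(d1) * sqrt(T) = 48.6900 * 1.0000000000 * 0.2042831653 * 0.5000000000 = 4.973274

Answer: Vega = 4.973274


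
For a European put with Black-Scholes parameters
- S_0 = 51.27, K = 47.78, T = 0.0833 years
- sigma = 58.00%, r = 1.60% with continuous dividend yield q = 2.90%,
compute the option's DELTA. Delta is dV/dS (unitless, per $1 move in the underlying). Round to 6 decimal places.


d1 = 0.4983736953; d2 = 0.3309756069
phi(d1) = 0.3523512600; exp(-qT) = 0.9975872155; exp(-rT) = 0.9986680878
N(-d1) = 0.3091103368
Delta = -exp(-qT) * N(-d1) = -0.9975872155 * 0.3091103368 = -0.308365

Answer: Delta = -0.308365


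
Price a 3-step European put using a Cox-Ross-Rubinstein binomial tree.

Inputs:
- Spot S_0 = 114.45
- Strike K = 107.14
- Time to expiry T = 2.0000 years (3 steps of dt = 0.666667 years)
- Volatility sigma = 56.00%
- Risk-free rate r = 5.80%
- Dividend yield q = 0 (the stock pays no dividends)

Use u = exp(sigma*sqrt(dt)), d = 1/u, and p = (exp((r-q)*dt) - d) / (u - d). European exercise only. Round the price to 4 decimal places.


Answer: Price = V(0,0) = 25.8868

Derivation:
dt = T/N = 0.666667
u = exp(sigma*sqrt(dt)) = 1.579705; d = 1/u = 0.633030
p = (exp((r-q)*dt) - d) / (u - d) = 0.429286
Discount per step: exp(-r*dt) = 0.962071
Stock lattice S(k, i) with i counting down-moves:
  k=0: S(0,0) = 114.4500
  k=1: S(1,0) = 180.7972; S(1,1) = 72.4502
  k=2: S(2,0) = 285.6063; S(2,1) = 114.4500; S(2,2) = 45.8631
  k=3: S(3,0) = 451.1737; S(3,1) = 180.7972; S(3,2) = 72.4502; S(3,3) = 29.0327
Terminal payoffs V(N, i) = max(K - S_T, 0):
  V(3,0) = 0.000000; V(3,1) = 0.000000; V(3,2) = 34.689761; V(3,3) = 78.107271
Backward induction: V(k, i) = exp(-r*dt) * [p * V(k+1, i) + (1-p) * V(k+1, i+1)].
  V(2,0) = exp(-r*dt) * [p*0.000000 + (1-p)*0.000000] = 0.000000
  V(2,1) = exp(-r*dt) * [p*0.000000 + (1-p)*34.689761] = 19.047028
  V(2,2) = exp(-r*dt) * [p*34.689761 + (1-p)*78.107271] = 57.213178
  V(1,0) = exp(-r*dt) * [p*0.000000 + (1-p)*19.047028] = 10.458108
  V(1,1) = exp(-r*dt) * [p*19.047028 + (1-p)*57.213178] = 39.280401
  V(0,0) = exp(-r*dt) * [p*10.458108 + (1-p)*39.280401] = 25.886836


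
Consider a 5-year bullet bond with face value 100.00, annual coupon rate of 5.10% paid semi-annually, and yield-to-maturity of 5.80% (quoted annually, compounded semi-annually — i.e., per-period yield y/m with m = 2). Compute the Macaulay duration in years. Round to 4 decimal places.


Coupon per period c = face * coupon_rate / m = 2.550000
Periods per year m = 2; per-period yield y/m = 0.029000
Number of cashflows N = 10
Cashflows (t years, CF_t, discount factor 1/(1+y/m)^(m*t), PV):
  t = 0.5000: CF_t = 2.550000, DF = 0.971817, PV = 2.478134
  t = 1.0000: CF_t = 2.550000, DF = 0.944429, PV = 2.408294
  t = 1.5000: CF_t = 2.550000, DF = 0.917812, PV = 2.340421
  t = 2.0000: CF_t = 2.550000, DF = 0.891946, PV = 2.274462
  t = 2.5000: CF_t = 2.550000, DF = 0.866808, PV = 2.210361
  t = 3.0000: CF_t = 2.550000, DF = 0.842379, PV = 2.148068
  t = 3.5000: CF_t = 2.550000, DF = 0.818639, PV = 2.087529
  t = 4.0000: CF_t = 2.550000, DF = 0.795567, PV = 2.028697
  t = 4.5000: CF_t = 2.550000, DF = 0.773146, PV = 1.971523
  t = 5.0000: CF_t = 102.550000, DF = 0.751357, PV = 77.051645
Price P = sum_t PV_t = 96.999134
Macaulay numerator sum_t t * PV_t:
  t * PV_t at t = 0.5000: 1.239067
  t * PV_t at t = 1.0000: 2.408294
  t * PV_t at t = 1.5000: 3.510632
  t * PV_t at t = 2.0000: 4.548924
  t * PV_t at t = 2.5000: 5.525904
  t * PV_t at t = 3.0000: 6.444203
  t * PV_t at t = 3.5000: 7.306352
  t * PV_t at t = 4.0000: 8.114788
  t * PV_t at t = 4.5000: 8.871853
  t * PV_t at t = 5.0000: 385.258227
Macaulay duration D = (sum_t t * PV_t) / P = 433.228243 / 96.999134 = 4.466310

Answer: Macaulay duration = 4.4663 years


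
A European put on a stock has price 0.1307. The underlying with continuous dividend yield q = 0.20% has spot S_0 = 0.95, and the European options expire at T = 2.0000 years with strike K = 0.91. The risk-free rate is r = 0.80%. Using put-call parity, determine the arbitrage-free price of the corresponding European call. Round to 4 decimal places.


Put-call parity: C - P = S_0 * exp(-qT) - K * exp(-rT).
S_0 * exp(-qT) = 0.9500 * 0.99600799 = 0.94620759
K * exp(-rT) = 0.9100 * 0.98412732 = 0.89555586
C = P + S*exp(-qT) - K*exp(-rT)
C = 0.1307 + 0.94620759 - 0.89555586 = 0.1814

Answer: Call price = 0.1814


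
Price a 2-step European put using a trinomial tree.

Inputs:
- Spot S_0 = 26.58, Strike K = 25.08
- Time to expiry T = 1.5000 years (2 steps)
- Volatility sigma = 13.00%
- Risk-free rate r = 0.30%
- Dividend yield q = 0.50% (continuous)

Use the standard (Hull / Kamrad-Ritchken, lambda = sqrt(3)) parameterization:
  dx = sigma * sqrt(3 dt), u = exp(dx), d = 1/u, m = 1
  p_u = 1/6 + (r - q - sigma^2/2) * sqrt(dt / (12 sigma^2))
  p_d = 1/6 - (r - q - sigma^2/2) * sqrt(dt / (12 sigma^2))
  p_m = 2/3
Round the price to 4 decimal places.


dt = T/N = 0.750000; dx = sigma*sqrt(3*dt) = 0.195000
u = exp(dx) = 1.215311; d = 1/u = 0.822835
p_u = 0.146571, p_m = 0.666667, p_d = 0.186763
Discount per step: exp(-r*dt) = 0.997753
Stock lattice S(k, j) with j the centered position index:
  k=0: S(0,+0) = 26.5800
  k=1: S(1,-1) = 21.8709; S(1,+0) = 26.5800; S(1,+1) = 32.3030
  k=2: S(2,-2) = 17.9962; S(2,-1) = 21.8709; S(2,+0) = 26.5800; S(2,+1) = 32.3030; S(2,+2) = 39.2581
Terminal payoffs V(N, j) = max(K - S_T, 0):
  V(2,-2) = 7.083828; V(2,-1) = 3.209055; V(2,+0) = 0.000000; V(2,+1) = 0.000000; V(2,+2) = 0.000000
Backward induction: V(k, j) = exp(-r*dt) * [p_u * V(k+1, j+1) + p_m * V(k+1, j) + p_d * V(k+1, j-1)]
  V(1,-1) = exp(-r*dt) * [p_u*0.000000 + p_m*3.209055 + p_d*7.083828] = 3.454584
  V(1,+0) = exp(-r*dt) * [p_u*0.000000 + p_m*0.000000 + p_d*3.209055] = 0.597985
  V(1,+1) = exp(-r*dt) * [p_u*0.000000 + p_m*0.000000 + p_d*0.000000] = 0.000000
  V(0,+0) = exp(-r*dt) * [p_u*0.000000 + p_m*0.597985 + p_d*3.454584] = 1.041499

Answer: Price = V(0,0) = 1.0415


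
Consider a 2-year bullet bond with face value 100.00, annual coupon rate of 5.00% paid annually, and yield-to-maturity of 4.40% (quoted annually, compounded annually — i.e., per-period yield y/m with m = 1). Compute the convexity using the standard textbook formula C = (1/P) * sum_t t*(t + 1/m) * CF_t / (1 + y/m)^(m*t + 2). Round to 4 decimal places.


Answer: Convexity = 5.3311

Derivation:
Coupon per period c = face * coupon_rate / m = 5.000000
Periods per year m = 1; per-period yield y/m = 0.044000
Number of cashflows N = 2
Cashflows (t years, CF_t, discount factor 1/(1+y/m)^(m*t), PV):
  t = 1.0000: CF_t = 5.000000, DF = 0.957854, PV = 4.789272
  t = 2.0000: CF_t = 105.000000, DF = 0.917485, PV = 96.335932
Price P = sum_t PV_t = 101.125204
Convexity numerator sum_t t*(t + 1/m) * CF_t / (1+y/m)^(m*t + 2):
  t = 1.0000: term = 8.788171
  t = 2.0000: term = 530.320670
Convexity = (1/P) * sum = 539.108841 / 101.125204 = 5.331103


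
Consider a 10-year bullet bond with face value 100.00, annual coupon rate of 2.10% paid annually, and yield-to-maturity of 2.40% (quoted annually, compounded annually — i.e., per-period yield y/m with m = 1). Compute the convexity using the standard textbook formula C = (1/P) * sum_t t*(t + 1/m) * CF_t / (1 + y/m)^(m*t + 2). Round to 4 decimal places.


Coupon per period c = face * coupon_rate / m = 2.100000
Periods per year m = 1; per-period yield y/m = 0.024000
Number of cashflows N = 10
Cashflows (t years, CF_t, discount factor 1/(1+y/m)^(m*t), PV):
  t = 1.0000: CF_t = 2.100000, DF = 0.976562, PV = 2.050781
  t = 2.0000: CF_t = 2.100000, DF = 0.953674, PV = 2.002716
  t = 3.0000: CF_t = 2.100000, DF = 0.931323, PV = 1.955777
  t = 4.0000: CF_t = 2.100000, DF = 0.909495, PV = 1.909939
  t = 5.0000: CF_t = 2.100000, DF = 0.888178, PV = 1.865175
  t = 6.0000: CF_t = 2.100000, DF = 0.867362, PV = 1.821460
  t = 7.0000: CF_t = 2.100000, DF = 0.847033, PV = 1.778769
  t = 8.0000: CF_t = 2.100000, DF = 0.827181, PV = 1.737079
  t = 9.0000: CF_t = 2.100000, DF = 0.807794, PV = 1.696366
  t = 10.0000: CF_t = 102.100000, DF = 0.788861, PV = 80.542698
Price P = sum_t PV_t = 97.360761
Convexity numerator sum_t t*(t + 1/m) * CF_t / (1+y/m)^(m*t + 2):
  t = 1.0000: term = 3.911555
  t = 2.0000: term = 11.459633
  t = 3.0000: term = 22.382096
  t = 4.0000: term = 36.429193
  t = 5.0000: term = 53.363076
  t = 6.0000: term = 72.957330
  t = 7.0000: term = 94.996523
  t = 8.0000: term = 119.275769
  t = 9.0000: term = 145.600304
  t = 10.0000: term = 8449.265315
Convexity = (1/P) * sum = 9009.640794 / 97.360761 = 92.538726

Answer: Convexity = 92.5387


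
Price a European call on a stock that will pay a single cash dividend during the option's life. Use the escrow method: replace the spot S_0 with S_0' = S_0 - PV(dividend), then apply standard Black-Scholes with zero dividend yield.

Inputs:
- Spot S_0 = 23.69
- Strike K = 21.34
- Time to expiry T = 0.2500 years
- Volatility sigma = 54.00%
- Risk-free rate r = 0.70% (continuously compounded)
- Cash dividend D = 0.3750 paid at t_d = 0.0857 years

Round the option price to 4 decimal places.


Answer: Price = 3.5337

Derivation:
PV(D) = D * exp(-r * t_d) = 0.3750 * 0.99940028 = 0.37477510
S_0' = S_0 - PV(D) = 23.6900 - 0.37477510 = 23.31522490
d1 = (ln(S_0'/K) + (r + sigma^2/2)*T) / (sigma*sqrt(T)) = 0.46934567
d2 = d1 - sigma*sqrt(T) = 0.19934567
exp(-rT) = 0.99825153
N(d1) = 0.68058871; N(d2) = 0.57900382
C = S_0' * N(d1) - K * exp(-rT) * N(d2) = 23.31522490 * 0.68058871 - 21.3400 * 0.99825153 * 0.57900382 = 3.5337


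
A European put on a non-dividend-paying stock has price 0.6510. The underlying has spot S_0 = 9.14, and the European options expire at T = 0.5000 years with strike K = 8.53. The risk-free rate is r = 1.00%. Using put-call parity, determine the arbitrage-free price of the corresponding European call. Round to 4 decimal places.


Put-call parity: C - P = S_0 * exp(-qT) - K * exp(-rT).
S_0 * exp(-qT) = 9.1400 * 1.00000000 = 9.14000000
K * exp(-rT) = 8.5300 * 0.99501248 = 8.48745645
C = P + S*exp(-qT) - K*exp(-rT)
C = 0.6510 + 9.14000000 - 8.48745645 = 1.3035

Answer: Call price = 1.3035


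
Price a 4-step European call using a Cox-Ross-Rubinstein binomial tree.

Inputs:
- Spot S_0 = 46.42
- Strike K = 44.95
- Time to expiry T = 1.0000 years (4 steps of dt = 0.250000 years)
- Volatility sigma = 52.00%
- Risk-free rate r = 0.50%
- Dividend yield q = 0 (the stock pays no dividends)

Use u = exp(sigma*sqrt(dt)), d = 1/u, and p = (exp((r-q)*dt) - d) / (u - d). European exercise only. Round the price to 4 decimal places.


dt = T/N = 0.250000
u = exp(sigma*sqrt(dt)) = 1.296930; d = 1/u = 0.771052
p = (exp((r-q)*dt) - d) / (u - d) = 0.437742
Discount per step: exp(-r*dt) = 0.998751
Stock lattice S(k, i) with i counting down-moves:
  k=0: S(0,0) = 46.4200
  k=1: S(1,0) = 60.2035; S(1,1) = 35.7922
  k=2: S(2,0) = 78.0797; S(2,1) = 46.4200; S(2,2) = 27.5976
  k=3: S(3,0) = 101.2639; S(3,1) = 60.2035; S(3,2) = 35.7922; S(3,3) = 21.2792
  k=4: S(4,0) = 131.3323; S(4,1) = 78.0797; S(4,2) = 46.4200; S(4,3) = 27.5976; S(4,4) = 16.4074
Terminal payoffs V(N, i) = max(S_T - K, 0):
  V(4,0) = 86.382254; V(4,1) = 33.129723; V(4,2) = 1.470000; V(4,3) = 0.000000; V(4,4) = 0.000000
Backward induction: V(k, i) = exp(-r*dt) * [p * V(k+1, i) + (1-p) * V(k+1, i+1)].
  V(3,0) = exp(-r*dt) * [p*86.382254 + (1-p)*33.129723] = 56.370095
  V(3,1) = exp(-r*dt) * [p*33.129723 + (1-p)*1.470000] = 15.309647
  V(3,2) = exp(-r*dt) * [p*1.470000 + (1-p)*0.000000] = 0.642677
  V(3,3) = exp(-r*dt) * [p*0.000000 + (1-p)*0.000000] = 0.000000
  V(2,0) = exp(-r*dt) * [p*56.370095 + (1-p)*15.309647] = 33.241958
  V(2,1) = exp(-r*dt) * [p*15.309647 + (1-p)*0.642677] = 7.054205
  V(2,2) = exp(-r*dt) * [p*0.642677 + (1-p)*0.000000] = 0.280975
  V(1,0) = exp(-r*dt) * [p*33.241958 + (1-p)*7.054205] = 18.494556
  V(1,1) = exp(-r*dt) * [p*7.054205 + (1-p)*0.280975] = 3.241849
  V(0,0) = exp(-r*dt) * [p*18.494556 + (1-p)*3.241849] = 9.906212

Answer: Price = V(0,0) = 9.9062


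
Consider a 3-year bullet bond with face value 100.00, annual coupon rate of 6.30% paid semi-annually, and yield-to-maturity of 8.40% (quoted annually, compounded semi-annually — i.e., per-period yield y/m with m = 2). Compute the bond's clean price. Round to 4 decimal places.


Coupon per period c = face * coupon_rate / m = 3.150000
Periods per year m = 2; per-period yield y/m = 0.042000
Number of cashflows N = 6
Cashflows (t years, CF_t, discount factor 1/(1+y/m)^(m*t), PV):
  t = 0.5000: CF_t = 3.150000, DF = 0.959693, PV = 3.023033
  t = 1.0000: CF_t = 3.150000, DF = 0.921010, PV = 2.901183
  t = 1.5000: CF_t = 3.150000, DF = 0.883887, PV = 2.784245
  t = 2.0000: CF_t = 3.150000, DF = 0.848260, PV = 2.672020
  t = 2.5000: CF_t = 3.150000, DF = 0.814069, PV = 2.564318
  t = 3.0000: CF_t = 103.150000, DF = 0.781257, PV = 80.586616
Price P = sum_t PV_t = 94.531414

Answer: Price = 94.5314


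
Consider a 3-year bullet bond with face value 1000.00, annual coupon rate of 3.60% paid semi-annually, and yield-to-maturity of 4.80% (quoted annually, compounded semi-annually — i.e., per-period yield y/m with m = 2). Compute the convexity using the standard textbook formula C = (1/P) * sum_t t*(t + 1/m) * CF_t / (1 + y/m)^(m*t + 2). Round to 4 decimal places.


Coupon per period c = face * coupon_rate / m = 18.000000
Periods per year m = 2; per-period yield y/m = 0.024000
Number of cashflows N = 6
Cashflows (t years, CF_t, discount factor 1/(1+y/m)^(m*t), PV):
  t = 0.5000: CF_t = 18.000000, DF = 0.976562, PV = 17.578125
  t = 1.0000: CF_t = 18.000000, DF = 0.953674, PV = 17.166138
  t = 1.5000: CF_t = 18.000000, DF = 0.931323, PV = 16.763806
  t = 2.0000: CF_t = 18.000000, DF = 0.909495, PV = 16.370905
  t = 2.5000: CF_t = 18.000000, DF = 0.888178, PV = 15.987212
  t = 3.0000: CF_t = 1018.000000, DF = 0.867362, PV = 882.974249
Price P = sum_t PV_t = 966.840434
Convexity numerator sum_t t*(t + 1/m) * CF_t / (1+y/m)^(m*t + 2):
  t = 0.5000: term = 8.381903
  t = 1.0000: term = 24.556357
  t = 1.5000: term = 47.961635
  t = 2.0000: term = 78.062556
  t = 2.5000: term = 114.349448
  t = 3.0000: term = 8841.733568
Convexity = (1/P) * sum = 9115.045467 / 966.840434 = 9.427663

Answer: Convexity = 9.4277


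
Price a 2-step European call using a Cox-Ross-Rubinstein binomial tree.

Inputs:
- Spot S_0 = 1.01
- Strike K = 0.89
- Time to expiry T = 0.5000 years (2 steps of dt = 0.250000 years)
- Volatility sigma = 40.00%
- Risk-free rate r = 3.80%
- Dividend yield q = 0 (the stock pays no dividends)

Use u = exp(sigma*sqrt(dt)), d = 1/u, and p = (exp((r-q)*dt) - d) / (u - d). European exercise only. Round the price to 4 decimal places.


dt = T/N = 0.250000
u = exp(sigma*sqrt(dt)) = 1.221403; d = 1/u = 0.818731
p = (exp((r-q)*dt) - d) / (u - d) = 0.473871
Discount per step: exp(-r*dt) = 0.990545
Stock lattice S(k, i) with i counting down-moves:
  k=0: S(0,0) = 1.0100
  k=1: S(1,0) = 1.2336; S(1,1) = 0.8269
  k=2: S(2,0) = 1.5067; S(2,1) = 1.0100; S(2,2) = 0.6770
Terminal payoffs V(N, i) = max(S_T - K, 0):
  V(2,0) = 0.616743; V(2,1) = 0.120000; V(2,2) = 0.000000
Backward induction: V(k, i) = exp(-r*dt) * [p * V(k+1, i) + (1-p) * V(k+1, i+1)].
  V(1,0) = exp(-r*dt) * [p*0.616743 + (1-p)*0.120000] = 0.352032
  V(1,1) = exp(-r*dt) * [p*0.120000 + (1-p)*0.000000] = 0.056327
  V(0,0) = exp(-r*dt) * [p*0.352032 + (1-p)*0.056327] = 0.194595

Answer: Price = V(0,0) = 0.1946


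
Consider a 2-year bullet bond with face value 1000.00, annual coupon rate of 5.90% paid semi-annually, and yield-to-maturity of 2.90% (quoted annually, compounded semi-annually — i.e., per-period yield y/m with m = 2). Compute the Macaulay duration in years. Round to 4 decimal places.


Coupon per period c = face * coupon_rate / m = 29.500000
Periods per year m = 2; per-period yield y/m = 0.014500
Number of cashflows N = 4
Cashflows (t years, CF_t, discount factor 1/(1+y/m)^(m*t), PV):
  t = 0.5000: CF_t = 29.500000, DF = 0.985707, PV = 29.078364
  t = 1.0000: CF_t = 29.500000, DF = 0.971619, PV = 28.662754
  t = 1.5000: CF_t = 29.500000, DF = 0.957732, PV = 28.253084
  t = 2.0000: CF_t = 1029.500000, DF = 0.944043, PV = 971.892309
Price P = sum_t PV_t = 1057.886511
Macaulay numerator sum_t t * PV_t:
  t * PV_t at t = 0.5000: 14.539182
  t * PV_t at t = 1.0000: 28.662754
  t * PV_t at t = 1.5000: 42.379626
  t * PV_t at t = 2.0000: 1943.784618
Macaulay duration D = (sum_t t * PV_t) / P = 2029.366180 / 1057.886511 = 1.918321

Answer: Macaulay duration = 1.9183 years


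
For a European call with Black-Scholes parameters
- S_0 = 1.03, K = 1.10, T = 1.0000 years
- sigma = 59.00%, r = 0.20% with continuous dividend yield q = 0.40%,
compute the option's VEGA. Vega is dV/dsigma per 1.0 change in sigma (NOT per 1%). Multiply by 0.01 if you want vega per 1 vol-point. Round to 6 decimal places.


Answer: Vega = 0.402681

Derivation:
d1 = 0.1801671567; d2 = -0.4098328433
phi(d1) = 0.3925196672; exp(-qT) = 0.9960079893; exp(-rT) = 0.9980019987
Vega = S * exp(-qT) * phi(d1) * sqrt(T) = 1.0300 * 0.9960079893 * 0.3925196672 * 1.0000000000 = 0.402681


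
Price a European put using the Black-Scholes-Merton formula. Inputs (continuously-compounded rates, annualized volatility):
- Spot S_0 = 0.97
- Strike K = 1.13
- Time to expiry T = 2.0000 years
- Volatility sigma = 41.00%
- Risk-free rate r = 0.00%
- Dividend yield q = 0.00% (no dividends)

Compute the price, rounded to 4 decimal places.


d1 = (ln(S/K) + (r - q + 0.5*sigma^2) * T) / (sigma * sqrt(T)) = 0.02659956
d2 = d1 - sigma * sqrt(T) = -0.55322800
exp(-rT) = 1.00000000; exp(-qT) = 1.00000000
P = K * exp(-rT) * N(-d2) - S_0 * exp(-qT) * N(-d1)
N(-d1) = 0.48938956; N(-d2) = 0.70994635
P = 1.1300 * 1.00000000 * 0.70994635 - 0.9700 * 1.00000000 * 0.48938956 = 0.3275

Answer: Price = 0.3275


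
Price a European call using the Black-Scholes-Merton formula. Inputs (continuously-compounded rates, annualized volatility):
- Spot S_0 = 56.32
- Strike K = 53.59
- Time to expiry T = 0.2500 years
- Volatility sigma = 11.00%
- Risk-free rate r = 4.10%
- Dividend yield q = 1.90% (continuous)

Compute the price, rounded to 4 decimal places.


Answer: Price = 3.2578

Derivation:
d1 = (ln(S/K) + (r - q + 0.5*sigma^2) * T) / (sigma * sqrt(T)) = 1.03090415
d2 = d1 - sigma * sqrt(T) = 0.97590415
exp(-rT) = 0.98980235; exp(-qT) = 0.99526126
C = S_0 * exp(-qT) * N(d1) - K * exp(-rT) * N(d2)
N(d1) = 0.84870712; N(d2) = 0.83544402
C = 56.3200 * 0.99526126 * 0.84870712 - 53.5900 * 0.98980235 * 0.83544402 = 3.2578


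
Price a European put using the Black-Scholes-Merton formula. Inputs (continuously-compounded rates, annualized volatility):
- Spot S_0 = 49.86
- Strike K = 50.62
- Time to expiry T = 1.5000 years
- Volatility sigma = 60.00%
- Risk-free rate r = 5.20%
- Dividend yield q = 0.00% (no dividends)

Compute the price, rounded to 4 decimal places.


d1 = (ln(S/K) + (r - q + 0.5*sigma^2) * T) / (sigma * sqrt(T)) = 0.45298186
d2 = d1 - sigma * sqrt(T) = -0.28186507
exp(-rT) = 0.92496443; exp(-qT) = 1.00000000
P = K * exp(-rT) * N(-d2) - S_0 * exp(-qT) * N(-d1)
N(-d1) = 0.32528090; N(-d2) = 0.61097651
P = 50.6200 * 0.92496443 * 0.61097651 - 49.8600 * 1.00000000 * 0.32528090 = 12.3885

Answer: Price = 12.3885


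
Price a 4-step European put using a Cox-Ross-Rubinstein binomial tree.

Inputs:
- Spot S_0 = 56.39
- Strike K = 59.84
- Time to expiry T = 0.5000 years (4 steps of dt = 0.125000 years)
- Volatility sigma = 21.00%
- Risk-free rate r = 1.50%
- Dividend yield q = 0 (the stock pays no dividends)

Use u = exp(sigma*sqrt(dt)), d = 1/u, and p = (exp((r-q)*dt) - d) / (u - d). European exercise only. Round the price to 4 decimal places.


Answer: Price = V(0,0) = 5.3032

Derivation:
dt = T/N = 0.125000
u = exp(sigma*sqrt(dt)) = 1.077072; d = 1/u = 0.928443
p = (exp((r-q)*dt) - d) / (u - d) = 0.494074
Discount per step: exp(-r*dt) = 0.998127
Stock lattice S(k, i) with i counting down-moves:
  k=0: S(0,0) = 56.3900
  k=1: S(1,0) = 60.7361; S(1,1) = 52.3549
  k=2: S(2,0) = 65.4171; S(2,1) = 56.3900; S(2,2) = 48.6085
  k=3: S(3,0) = 70.4590; S(3,1) = 60.7361; S(3,2) = 52.3549; S(3,3) = 45.1303
  k=4: S(4,0) = 75.8894; S(4,1) = 65.4171; S(4,2) = 56.3900; S(4,3) = 48.6085; S(4,4) = 41.9009
Terminal payoffs V(N, i) = max(K - S_T, 0):
  V(4,0) = 0.000000; V(4,1) = 0.000000; V(4,2) = 3.450000; V(4,3) = 11.231451; V(4,4) = 17.939113
Backward induction: V(k, i) = exp(-r*dt) * [p * V(k+1, i) + (1-p) * V(k+1, i+1)].
  V(3,0) = exp(-r*dt) * [p*0.000000 + (1-p)*0.000000] = 0.000000
  V(3,1) = exp(-r*dt) * [p*0.000000 + (1-p)*3.450000] = 1.742175
  V(3,2) = exp(-r*dt) * [p*3.450000 + (1-p)*11.231451] = 7.373000
  V(3,3) = exp(-r*dt) * [p*11.231451 + (1-p)*17.939113] = 14.597635
  V(2,0) = exp(-r*dt) * [p*0.000000 + (1-p)*1.742175] = 0.879760
  V(2,1) = exp(-r*dt) * [p*1.742175 + (1-p)*7.373000] = 4.582355
  V(2,2) = exp(-r*dt) * [p*7.373000 + (1-p)*14.597635] = 11.007472
  V(1,0) = exp(-r*dt) * [p*0.879760 + (1-p)*4.582355] = 2.747842
  V(1,1) = exp(-r*dt) * [p*4.582355 + (1-p)*11.007472] = 7.818315
  V(0,0) = exp(-r*dt) * [p*2.747842 + (1-p)*7.818315] = 5.303172


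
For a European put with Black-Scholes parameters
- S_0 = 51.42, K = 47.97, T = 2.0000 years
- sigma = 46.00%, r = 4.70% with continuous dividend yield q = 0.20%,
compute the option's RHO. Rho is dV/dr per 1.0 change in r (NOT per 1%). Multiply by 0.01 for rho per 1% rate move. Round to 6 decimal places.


d1 = 0.5703759814; d2 = -0.0801622573
phi(d1) = 0.3390516195; exp(-qT) = 0.9960079893; exp(-rT) = 0.9102827622
N(-d2) = 0.5319458961
Rho = -K*T*exp(-rT)*N(-d2) = -47.9700 * 2.0000 * 0.9102827622 * 0.5319458961 = -46.456180

Answer: Rho = -46.456180


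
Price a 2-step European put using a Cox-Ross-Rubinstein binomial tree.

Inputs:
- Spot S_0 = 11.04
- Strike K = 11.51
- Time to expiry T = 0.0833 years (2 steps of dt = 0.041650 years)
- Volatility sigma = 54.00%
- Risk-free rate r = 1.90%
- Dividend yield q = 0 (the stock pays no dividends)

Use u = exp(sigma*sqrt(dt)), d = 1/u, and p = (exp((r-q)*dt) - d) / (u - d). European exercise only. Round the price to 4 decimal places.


dt = T/N = 0.041650
u = exp(sigma*sqrt(dt)) = 1.116507; d = 1/u = 0.895651
p = (exp((r-q)*dt) - d) / (u - d) = 0.476061
Discount per step: exp(-r*dt) = 0.999209
Stock lattice S(k, i) with i counting down-moves:
  k=0: S(0,0) = 11.0400
  k=1: S(1,0) = 12.3262; S(1,1) = 9.8880
  k=2: S(2,0) = 13.7623; S(2,1) = 11.0400; S(2,2) = 8.8562
Terminal payoffs V(N, i) = max(K - S_T, 0):
  V(2,0) = 0.000000; V(2,1) = 0.470000; V(2,2) = 2.653824
Backward induction: V(k, i) = exp(-r*dt) * [p * V(k+1, i) + (1-p) * V(k+1, i+1)].
  V(1,0) = exp(-r*dt) * [p*0.000000 + (1-p)*0.470000] = 0.246056
  V(1,1) = exp(-r*dt) * [p*0.470000 + (1-p)*2.653824] = 1.612913
  V(0,0) = exp(-r*dt) * [p*0.246056 + (1-p)*1.612913] = 0.961445

Answer: Price = V(0,0) = 0.9614


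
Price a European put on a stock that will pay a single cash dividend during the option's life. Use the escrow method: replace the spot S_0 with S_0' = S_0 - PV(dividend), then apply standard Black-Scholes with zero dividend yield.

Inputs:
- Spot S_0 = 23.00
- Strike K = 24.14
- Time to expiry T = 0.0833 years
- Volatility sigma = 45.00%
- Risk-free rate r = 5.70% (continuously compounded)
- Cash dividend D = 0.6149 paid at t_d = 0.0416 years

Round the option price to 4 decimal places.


Answer: Price = 2.1943

Derivation:
PV(D) = D * exp(-r * t_d) = 0.6149 * 0.99763161 = 0.61344368
S_0' = S_0 - PV(D) = 23.0000 - 0.61344368 = 22.38655632
d1 = (ln(S_0'/K) + (r + sigma^2/2)*T) / (sigma*sqrt(T)) = -0.47912240
d2 = d1 - sigma*sqrt(T) = -0.60900023
exp(-rT) = 0.99526315
N(-d1) = 0.68407422; N(-d2) = 0.72873786
P = K * exp(-rT) * N(-d2) - S_0' * N(-d1) = 24.1400 * 0.99526315 * 0.72873786 - 22.38655632 * 0.68407422 = 2.1943


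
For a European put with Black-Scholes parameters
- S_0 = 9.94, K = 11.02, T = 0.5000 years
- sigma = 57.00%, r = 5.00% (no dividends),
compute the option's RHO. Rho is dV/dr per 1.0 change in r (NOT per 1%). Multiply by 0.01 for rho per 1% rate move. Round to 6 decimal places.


d1 = 0.0076422536; d2 = -0.3954086116
phi(d1) = 0.3989306307; exp(-qT) = 1.0000000000; exp(-rT) = 0.9753099120
N(-d2) = 0.6537293227
Rho = -K*T*exp(-rT)*N(-d2) = -11.0200 * 0.5000 * 0.9753099120 * 0.6537293227 = -3.513114

Answer: Rho = -3.513114


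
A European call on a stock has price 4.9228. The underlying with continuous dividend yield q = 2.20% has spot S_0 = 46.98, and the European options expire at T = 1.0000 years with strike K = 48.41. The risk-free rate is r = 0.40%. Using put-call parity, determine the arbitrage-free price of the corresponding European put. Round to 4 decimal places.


Put-call parity: C - P = S_0 * exp(-qT) - K * exp(-rT).
S_0 * exp(-qT) = 46.9800 * 0.97824024 = 45.95772624
K * exp(-rT) = 48.4100 * 0.99600799 = 48.21674676
P = C - S*exp(-qT) + K*exp(-rT)
P = 4.9228 - 45.95772624 + 48.21674676 = 7.1818

Answer: Put price = 7.1818


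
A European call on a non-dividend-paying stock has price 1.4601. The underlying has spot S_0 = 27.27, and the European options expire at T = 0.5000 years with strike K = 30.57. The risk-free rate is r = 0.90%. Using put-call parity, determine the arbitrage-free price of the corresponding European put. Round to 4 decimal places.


Answer: Put price = 4.6228

Derivation:
Put-call parity: C - P = S_0 * exp(-qT) - K * exp(-rT).
S_0 * exp(-qT) = 27.2700 * 1.00000000 = 27.27000000
K * exp(-rT) = 30.5700 * 0.99551011 = 30.43274406
P = C - S*exp(-qT) + K*exp(-rT)
P = 1.4601 - 27.27000000 + 30.43274406 = 4.6228


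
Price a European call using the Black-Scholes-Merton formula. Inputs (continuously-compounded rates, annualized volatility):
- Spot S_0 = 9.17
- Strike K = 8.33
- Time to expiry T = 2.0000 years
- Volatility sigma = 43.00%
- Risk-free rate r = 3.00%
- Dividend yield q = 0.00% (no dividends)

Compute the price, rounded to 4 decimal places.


d1 = (ln(S/K) + (r - q + 0.5*sigma^2) * T) / (sigma * sqrt(T)) = 0.56070909
d2 = d1 - sigma * sqrt(T) = -0.04740274
exp(-rT) = 0.94176453; exp(-qT) = 1.00000000
C = S_0 * exp(-qT) * N(d1) - K * exp(-rT) * N(d2)
N(d1) = 0.71250206; N(d2) = 0.48109612
C = 9.1700 * 1.00000000 * 0.71250206 - 8.3300 * 0.94176453 * 0.48109612 = 2.7595

Answer: Price = 2.7595


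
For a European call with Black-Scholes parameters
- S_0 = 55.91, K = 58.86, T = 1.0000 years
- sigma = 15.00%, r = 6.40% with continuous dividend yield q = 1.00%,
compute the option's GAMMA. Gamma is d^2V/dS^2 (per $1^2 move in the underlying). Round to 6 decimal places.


d1 = 0.0922100816; d2 = -0.0577899184
phi(d1) = 0.3972498374; exp(-qT) = 0.9900498337; exp(-rT) = 0.9380049995
Gamma = exp(-qT) * phi(d1) / (S * sigma * sqrt(T)) = 0.9900498337 * 0.3972498374 / (55.9100 * 0.1500 * 1.0000000000) = 0.046896

Answer: Gamma = 0.046896


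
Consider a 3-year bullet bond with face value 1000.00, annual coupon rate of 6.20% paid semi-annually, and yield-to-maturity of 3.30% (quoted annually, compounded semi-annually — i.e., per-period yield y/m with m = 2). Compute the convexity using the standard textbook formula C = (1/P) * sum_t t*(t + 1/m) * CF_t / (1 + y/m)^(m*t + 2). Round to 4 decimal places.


Answer: Convexity = 9.2303

Derivation:
Coupon per period c = face * coupon_rate / m = 31.000000
Periods per year m = 2; per-period yield y/m = 0.016500
Number of cashflows N = 6
Cashflows (t years, CF_t, discount factor 1/(1+y/m)^(m*t), PV):
  t = 0.5000: CF_t = 31.000000, DF = 0.983768, PV = 30.496803
  t = 1.0000: CF_t = 31.000000, DF = 0.967799, PV = 30.001773
  t = 1.5000: CF_t = 31.000000, DF = 0.952090, PV = 29.514780
  t = 2.0000: CF_t = 31.000000, DF = 0.936635, PV = 29.035691
  t = 2.5000: CF_t = 31.000000, DF = 0.921432, PV = 28.564378
  t = 3.0000: CF_t = 1031.000000, DF = 0.906475, PV = 934.575448
Price P = sum_t PV_t = 1082.188873
Convexity numerator sum_t t*(t + 1/m) * CF_t / (1+y/m)^(m*t + 2):
  t = 0.5000: term = 14.757390
  t = 1.0000: term = 43.553536
  t = 1.5000: term = 85.693135
  t = 2.0000: term = 140.503583
  t = 2.5000: term = 207.334358
  t = 3.0000: term = 9497.053850
Convexity = (1/P) * sum = 9988.895853 / 1082.188873 = 9.230270


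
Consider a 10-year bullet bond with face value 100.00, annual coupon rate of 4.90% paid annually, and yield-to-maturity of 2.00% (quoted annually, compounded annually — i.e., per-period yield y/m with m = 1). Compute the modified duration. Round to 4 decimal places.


Answer: Modified duration = 8.2075

Derivation:
Coupon per period c = face * coupon_rate / m = 4.900000
Periods per year m = 1; per-period yield y/m = 0.020000
Number of cashflows N = 10
Cashflows (t years, CF_t, discount factor 1/(1+y/m)^(m*t), PV):
  t = 1.0000: CF_t = 4.900000, DF = 0.980392, PV = 4.803922
  t = 2.0000: CF_t = 4.900000, DF = 0.961169, PV = 4.709727
  t = 3.0000: CF_t = 4.900000, DF = 0.942322, PV = 4.617379
  t = 4.0000: CF_t = 4.900000, DF = 0.923845, PV = 4.526843
  t = 5.0000: CF_t = 4.900000, DF = 0.905731, PV = 4.438081
  t = 6.0000: CF_t = 4.900000, DF = 0.887971, PV = 4.351060
  t = 7.0000: CF_t = 4.900000, DF = 0.870560, PV = 4.265745
  t = 8.0000: CF_t = 4.900000, DF = 0.853490, PV = 4.182103
  t = 9.0000: CF_t = 4.900000, DF = 0.836755, PV = 4.100101
  t = 10.0000: CF_t = 104.900000, DF = 0.820348, PV = 86.054537
Price P = sum_t PV_t = 126.049497
First compute Macaulay numerator sum_t t * PV_t:
  t * PV_t at t = 1.0000: 4.803922
  t * PV_t at t = 2.0000: 9.419454
  t * PV_t at t = 3.0000: 13.852138
  t * PV_t at t = 4.0000: 18.107370
  t * PV_t at t = 5.0000: 22.190405
  t * PV_t at t = 6.0000: 26.106359
  t * PV_t at t = 7.0000: 29.860214
  t * PV_t at t = 8.0000: 33.456823
  t * PV_t at t = 9.0000: 36.900907
  t * PV_t at t = 10.0000: 860.545367
Macaulay duration D = 1055.242958 / 126.049497 = 8.371655
Modified duration = D / (1 + y/m) = 8.371655 / (1 + 0.020000) = 8.207505


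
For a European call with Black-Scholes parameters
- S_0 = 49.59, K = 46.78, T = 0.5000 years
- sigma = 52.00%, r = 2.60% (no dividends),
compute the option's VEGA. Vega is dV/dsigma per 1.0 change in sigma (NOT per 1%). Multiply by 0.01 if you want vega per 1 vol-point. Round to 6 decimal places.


Answer: Vega = 13.025280

Derivation:
d1 = 0.3778491427; d2 = 0.0101536165
phi(d1) = 0.3714564978; exp(-qT) = 1.0000000000; exp(-rT) = 0.9870841350
Vega = S * exp(-qT) * phi(d1) * sqrt(T) = 49.5900 * 1.0000000000 * 0.3714564978 * 0.7071067812 = 13.025280


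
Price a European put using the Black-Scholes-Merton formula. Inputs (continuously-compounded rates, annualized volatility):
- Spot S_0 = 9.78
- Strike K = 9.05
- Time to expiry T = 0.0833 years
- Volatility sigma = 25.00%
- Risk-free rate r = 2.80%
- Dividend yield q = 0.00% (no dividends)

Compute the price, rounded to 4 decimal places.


d1 = (ln(S/K) + (r - q + 0.5*sigma^2) * T) / (sigma * sqrt(T)) = 1.14352431
d2 = d1 - sigma * sqrt(T) = 1.07136996
exp(-rT) = 0.99767032; exp(-qT) = 1.00000000
P = K * exp(-rT) * N(-d2) - S_0 * exp(-qT) * N(-d1)
N(-d1) = 0.12641048; N(-d2) = 0.14200156
P = 9.0500 * 0.99767032 * 0.14200156 - 9.7800 * 1.00000000 * 0.12641048 = 0.0458

Answer: Price = 0.0458


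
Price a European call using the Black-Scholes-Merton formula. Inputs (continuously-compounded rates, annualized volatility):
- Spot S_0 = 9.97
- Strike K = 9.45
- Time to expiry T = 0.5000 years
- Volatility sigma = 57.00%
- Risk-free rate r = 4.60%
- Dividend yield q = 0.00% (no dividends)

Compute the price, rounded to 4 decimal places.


d1 = (ln(S/K) + (r - q + 0.5*sigma^2) * T) / (sigma * sqrt(T)) = 0.39149114
d2 = d1 - sigma * sqrt(T) = -0.01155973
exp(-rT) = 0.97726248; exp(-qT) = 1.00000000
C = S_0 * exp(-qT) * N(d1) - K * exp(-rT) * N(d2)
N(d1) = 0.65228288; N(d2) = 0.49538844
C = 9.9700 * 1.00000000 * 0.65228288 - 9.4500 * 0.97726248 * 0.49538844 = 1.9283

Answer: Price = 1.9283


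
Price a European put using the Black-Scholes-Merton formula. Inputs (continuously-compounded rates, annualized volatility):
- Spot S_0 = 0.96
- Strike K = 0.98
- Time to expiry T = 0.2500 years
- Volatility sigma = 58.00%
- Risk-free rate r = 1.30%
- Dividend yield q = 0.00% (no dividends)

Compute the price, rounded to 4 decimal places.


Answer: Price = 0.1203

Derivation:
d1 = (ln(S/K) + (r - q + 0.5*sigma^2) * T) / (sigma * sqrt(T)) = 0.08510591
d2 = d1 - sigma * sqrt(T) = -0.20489409
exp(-rT) = 0.99675528; exp(-qT) = 1.00000000
P = K * exp(-rT) * N(-d2) - S_0 * exp(-qT) * N(-d1)
N(-d1) = 0.46608860; N(-d2) = 0.58117257
P = 0.9800 * 0.99675528 * 0.58117257 - 0.9600 * 1.00000000 * 0.46608860 = 0.1203


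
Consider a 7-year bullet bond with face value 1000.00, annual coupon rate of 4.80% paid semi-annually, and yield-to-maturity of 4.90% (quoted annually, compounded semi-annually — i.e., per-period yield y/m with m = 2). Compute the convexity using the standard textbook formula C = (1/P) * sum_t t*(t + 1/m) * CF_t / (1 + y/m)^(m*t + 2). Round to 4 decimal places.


Answer: Convexity = 40.8298

Derivation:
Coupon per period c = face * coupon_rate / m = 24.000000
Periods per year m = 2; per-period yield y/m = 0.024500
Number of cashflows N = 14
Cashflows (t years, CF_t, discount factor 1/(1+y/m)^(m*t), PV):
  t = 0.5000: CF_t = 24.000000, DF = 0.976086, PV = 23.426061
  t = 1.0000: CF_t = 24.000000, DF = 0.952744, PV = 22.865848
  t = 1.5000: CF_t = 24.000000, DF = 0.929960, PV = 22.319032
  t = 2.0000: CF_t = 24.000000, DF = 0.907721, PV = 21.785292
  t = 2.5000: CF_t = 24.000000, DF = 0.886013, PV = 21.264317
  t = 3.0000: CF_t = 24.000000, DF = 0.864825, PV = 20.755799
  t = 3.5000: CF_t = 24.000000, DF = 0.844143, PV = 20.259443
  t = 4.0000: CF_t = 24.000000, DF = 0.823957, PV = 19.774957
  t = 4.5000: CF_t = 24.000000, DF = 0.804252, PV = 19.302056
  t = 5.0000: CF_t = 24.000000, DF = 0.785019, PV = 18.840465
  t = 5.5000: CF_t = 24.000000, DF = 0.766246, PV = 18.389912
  t = 6.0000: CF_t = 24.000000, DF = 0.747922, PV = 17.950134
  t = 6.5000: CF_t = 24.000000, DF = 0.730036, PV = 17.520872
  t = 7.0000: CF_t = 1024.000000, DF = 0.712578, PV = 729.680060
Price P = sum_t PV_t = 994.134249
Convexity numerator sum_t t*(t + 1/m) * CF_t / (1+y/m)^(m*t + 2):
  t = 0.5000: term = 11.159516
  t = 1.0000: term = 32.677938
  t = 1.5000: term = 63.792950
  t = 2.0000: term = 103.778997
  t = 2.5000: term = 151.945823
  t = 3.0000: term = 207.637045
  t = 3.5000: term = 270.228788
  t = 4.0000: term = 339.128368
  t = 4.5000: term = 413.773021
  t = 5.0000: term = 493.628678
  t = 5.5000: term = 578.188788
  t = 6.0000: term = 666.973180
  t = 6.5000: term = 759.526966
  t = 7.0000: term = 36497.898262
Convexity = (1/P) * sum = 40590.338318 / 994.134249 = 40.829836


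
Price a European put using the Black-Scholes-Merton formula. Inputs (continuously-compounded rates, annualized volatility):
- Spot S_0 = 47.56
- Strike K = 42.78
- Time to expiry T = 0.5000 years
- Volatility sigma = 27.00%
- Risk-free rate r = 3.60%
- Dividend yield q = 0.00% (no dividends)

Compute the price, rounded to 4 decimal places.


d1 = (ln(S/K) + (r - q + 0.5*sigma^2) * T) / (sigma * sqrt(T)) = 0.74453823
d2 = d1 - sigma * sqrt(T) = 0.55361940
exp(-rT) = 0.98216103; exp(-qT) = 1.00000000
P = K * exp(-rT) * N(-d2) - S_0 * exp(-qT) * N(-d1)
N(-d1) = 0.22827546; N(-d2) = 0.28991967
P = 42.7800 * 0.98216103 * 0.28991967 - 47.5600 * 1.00000000 * 0.22827546 = 1.3247

Answer: Price = 1.3247


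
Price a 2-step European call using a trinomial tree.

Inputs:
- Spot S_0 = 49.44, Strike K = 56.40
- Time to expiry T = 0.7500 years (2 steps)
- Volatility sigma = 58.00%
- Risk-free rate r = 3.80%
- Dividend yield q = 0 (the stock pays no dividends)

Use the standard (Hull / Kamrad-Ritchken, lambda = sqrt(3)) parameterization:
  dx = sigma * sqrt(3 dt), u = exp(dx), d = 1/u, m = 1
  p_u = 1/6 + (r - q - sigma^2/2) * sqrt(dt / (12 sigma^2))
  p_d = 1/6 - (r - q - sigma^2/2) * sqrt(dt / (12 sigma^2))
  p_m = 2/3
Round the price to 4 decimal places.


Answer: Price = V(0,0) = 7.5378

Derivation:
dt = T/N = 0.375000; dx = sigma*sqrt(3*dt) = 0.615183
u = exp(dx) = 1.849995; d = 1/u = 0.540542
p_u = 0.126983, p_m = 0.666667, p_d = 0.206350
Discount per step: exp(-r*dt) = 0.985851
Stock lattice S(k, j) with j the centered position index:
  k=0: S(0,+0) = 49.4400
  k=1: S(1,-1) = 26.7244; S(1,+0) = 49.4400; S(1,+1) = 91.4637
  k=2: S(2,-2) = 14.4457; S(2,-1) = 26.7244; S(2,+0) = 49.4400; S(2,+1) = 91.4637; S(2,+2) = 169.2075
Terminal payoffs V(N, j) = max(S_T - K, 0):
  V(2,-2) = 0.000000; V(2,-1) = 0.000000; V(2,+0) = 0.000000; V(2,+1) = 35.063749; V(2,+2) = 112.807473
Backward induction: V(k, j) = exp(-r*dt) * [p_u * V(k+1, j+1) + p_m * V(k+1, j) + p_d * V(k+1, j-1)]
  V(1,-1) = exp(-r*dt) * [p_u*0.000000 + p_m*0.000000 + p_d*0.000000] = 0.000000
  V(1,+0) = exp(-r*dt) * [p_u*35.063749 + p_m*0.000000 + p_d*0.000000] = 4.389514
  V(1,+1) = exp(-r*dt) * [p_u*112.807473 + p_m*35.063749 + p_d*0.000000] = 37.167081
  V(0,+0) = exp(-r*dt) * [p_u*37.167081 + p_m*4.389514 + p_d*0.000000] = 7.537761


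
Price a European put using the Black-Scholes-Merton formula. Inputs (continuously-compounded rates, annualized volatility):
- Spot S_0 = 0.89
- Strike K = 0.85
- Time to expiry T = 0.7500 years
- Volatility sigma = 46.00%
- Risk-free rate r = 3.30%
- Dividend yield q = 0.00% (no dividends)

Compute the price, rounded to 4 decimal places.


d1 = (ln(S/K) + (r - q + 0.5*sigma^2) * T) / (sigma * sqrt(T)) = 0.37674644
d2 = d1 - sigma * sqrt(T) = -0.02162525
exp(-rT) = 0.97555377; exp(-qT) = 1.00000000
P = K * exp(-rT) * N(-d2) - S_0 * exp(-qT) * N(-d1)
N(-d1) = 0.35318102; N(-d2) = 0.50862655
P = 0.8500 * 0.97555377 * 0.50862655 - 0.8900 * 1.00000000 * 0.35318102 = 0.1074

Answer: Price = 0.1074


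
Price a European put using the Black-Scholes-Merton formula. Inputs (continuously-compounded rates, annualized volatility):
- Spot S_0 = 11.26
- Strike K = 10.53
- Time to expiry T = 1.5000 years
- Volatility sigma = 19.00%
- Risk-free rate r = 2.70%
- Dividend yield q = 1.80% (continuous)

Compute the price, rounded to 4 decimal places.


Answer: Price = 0.6095

Derivation:
d1 = (ln(S/K) + (r - q + 0.5*sigma^2) * T) / (sigma * sqrt(T)) = 0.46240907
d2 = d1 - sigma * sqrt(T) = 0.22970755
exp(-rT) = 0.96030916; exp(-qT) = 0.97336124
P = K * exp(-rT) * N(-d2) - S_0 * exp(-qT) * N(-d1)
N(-d1) = 0.32189400; N(-d2) = 0.40915952
P = 10.5300 * 0.96030916 * 0.40915952 - 11.2600 * 0.97336124 * 0.32189400 = 0.6095


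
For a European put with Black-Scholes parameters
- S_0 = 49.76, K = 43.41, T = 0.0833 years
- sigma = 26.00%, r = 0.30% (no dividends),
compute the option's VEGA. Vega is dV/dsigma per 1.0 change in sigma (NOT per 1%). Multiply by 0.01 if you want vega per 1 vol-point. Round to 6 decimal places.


d1 = 1.8601557489; d2 = 1.7851152265
phi(d1) = 0.0707199026; exp(-qT) = 1.0000000000; exp(-rT) = 0.9997501312
Vega = S * exp(-qT) * phi(d1) * sqrt(T) = 49.7600 * 1.0000000000 * 0.0707199026 * 0.2886173938 = 1.015651

Answer: Vega = 1.015651


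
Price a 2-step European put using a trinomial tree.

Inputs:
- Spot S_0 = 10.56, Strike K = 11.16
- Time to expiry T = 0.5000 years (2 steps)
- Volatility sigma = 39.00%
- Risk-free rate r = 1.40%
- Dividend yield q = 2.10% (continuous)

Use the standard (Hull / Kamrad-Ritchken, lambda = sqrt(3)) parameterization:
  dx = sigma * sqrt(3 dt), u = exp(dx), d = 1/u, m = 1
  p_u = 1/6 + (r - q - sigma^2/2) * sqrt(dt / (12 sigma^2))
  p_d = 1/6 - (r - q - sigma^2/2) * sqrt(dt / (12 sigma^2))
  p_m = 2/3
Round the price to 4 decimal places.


Answer: Price = V(0,0) = 1.4686

Derivation:
dt = T/N = 0.250000; dx = sigma*sqrt(3*dt) = 0.337750
u = exp(dx) = 1.401790; d = 1/u = 0.713374
p_u = 0.135930, p_m = 0.666667, p_d = 0.197403
Discount per step: exp(-r*dt) = 0.996506
Stock lattice S(k, j) with j the centered position index:
  k=0: S(0,+0) = 10.5600
  k=1: S(1,-1) = 7.5332; S(1,+0) = 10.5600; S(1,+1) = 14.8029
  k=2: S(2,-2) = 5.3740; S(2,-1) = 7.5332; S(2,+0) = 10.5600; S(2,+1) = 14.8029; S(2,+2) = 20.7506
Terminal payoffs V(N, j) = max(K - S_T, 0):
  V(2,-2) = 5.785995; V(2,-1) = 3.626774; V(2,+0) = 0.600000; V(2,+1) = 0.000000; V(2,+2) = 0.000000
Backward induction: V(k, j) = exp(-r*dt) * [p_u * V(k+1, j+1) + p_m * V(k+1, j) + p_d * V(k+1, j-1)]
  V(1,-1) = exp(-r*dt) * [p_u*0.600000 + p_m*3.626774 + p_d*5.785995] = 3.628858
  V(1,+0) = exp(-r*dt) * [p_u*0.000000 + p_m*0.600000 + p_d*3.626774] = 1.112038
  V(1,+1) = exp(-r*dt) * [p_u*0.000000 + p_m*0.000000 + p_d*0.600000] = 0.118028
  V(0,+0) = exp(-r*dt) * [p_u*0.118028 + p_m*1.112038 + p_d*3.628858] = 1.468601
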